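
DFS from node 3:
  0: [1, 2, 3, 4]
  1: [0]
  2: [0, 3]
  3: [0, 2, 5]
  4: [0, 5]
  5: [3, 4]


Visit 3, push [5, 2, 0]
Visit 0, push [4, 2, 1]
Visit 1, push []
Visit 2, push []
Visit 4, push [5]
Visit 5, push []

DFS order: [3, 0, 1, 2, 4, 5]


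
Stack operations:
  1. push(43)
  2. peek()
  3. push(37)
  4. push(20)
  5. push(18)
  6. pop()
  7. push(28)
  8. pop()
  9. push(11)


push(43) -> [43]
peek()->43
push(37) -> [43, 37]
push(20) -> [43, 37, 20]
push(18) -> [43, 37, 20, 18]
pop()->18, [43, 37, 20]
push(28) -> [43, 37, 20, 28]
pop()->28, [43, 37, 20]
push(11) -> [43, 37, 20, 11]

Final stack: [43, 37, 20, 11]


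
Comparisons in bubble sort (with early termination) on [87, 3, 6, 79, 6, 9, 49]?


Algorithm: bubble sort (with early termination)
Input: [87, 3, 6, 79, 6, 9, 49]
Sorted: [3, 6, 6, 9, 49, 79, 87]

15


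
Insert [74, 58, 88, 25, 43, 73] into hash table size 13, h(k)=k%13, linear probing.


Insert 74: h=9 -> slot 9
Insert 58: h=6 -> slot 6
Insert 88: h=10 -> slot 10
Insert 25: h=12 -> slot 12
Insert 43: h=4 -> slot 4
Insert 73: h=8 -> slot 8

Table: [None, None, None, None, 43, None, 58, None, 73, 74, 88, None, 25]


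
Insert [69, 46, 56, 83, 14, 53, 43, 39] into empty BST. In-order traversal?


Insert 69: root
Insert 46: L from 69
Insert 56: L from 69 -> R from 46
Insert 83: R from 69
Insert 14: L from 69 -> L from 46
Insert 53: L from 69 -> R from 46 -> L from 56
Insert 43: L from 69 -> L from 46 -> R from 14
Insert 39: L from 69 -> L from 46 -> R from 14 -> L from 43

In-order: [14, 39, 43, 46, 53, 56, 69, 83]


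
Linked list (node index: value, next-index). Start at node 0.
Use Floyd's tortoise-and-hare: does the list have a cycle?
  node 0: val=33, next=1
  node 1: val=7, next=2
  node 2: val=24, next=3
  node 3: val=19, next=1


Floyd's tortoise (slow, +1) and hare (fast, +2):
  init: slow=0, fast=0
  step 1: slow=1, fast=2
  step 2: slow=2, fast=1
  step 3: slow=3, fast=3
  slow == fast at node 3: cycle detected

Cycle: yes


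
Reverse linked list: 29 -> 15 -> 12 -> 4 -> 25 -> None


Step 1: curr=29, set curr.next=prev(None) | reversed so far: 29
Step 2: curr=15, set curr.next=prev(29) | reversed so far: 15 -> 29
Step 3: curr=12, set curr.next=prev(15) | reversed so far: 12 -> 15 -> 29
Step 4: curr=4, set curr.next=prev(12) | reversed so far: 4 -> 12 -> 15 -> 29
Step 5: curr=25, set curr.next=prev(4) | reversed so far: 25 -> 4 -> 12 -> 15 -> 29

25 -> 4 -> 12 -> 15 -> 29 -> None


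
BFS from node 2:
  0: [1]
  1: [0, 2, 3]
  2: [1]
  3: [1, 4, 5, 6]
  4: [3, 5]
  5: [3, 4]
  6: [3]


Visit 2, enqueue [1]
Visit 1, enqueue [0, 3]
Visit 0, enqueue []
Visit 3, enqueue [4, 5, 6]
Visit 4, enqueue []
Visit 5, enqueue []
Visit 6, enqueue []

BFS order: [2, 1, 0, 3, 4, 5, 6]


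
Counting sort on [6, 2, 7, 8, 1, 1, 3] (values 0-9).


Input: [6, 2, 7, 8, 1, 1, 3]
Counts: [0, 2, 1, 1, 0, 0, 1, 1, 1, 0]

Sorted: [1, 1, 2, 3, 6, 7, 8]


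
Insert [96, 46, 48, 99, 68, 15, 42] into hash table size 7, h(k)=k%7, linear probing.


Insert 96: h=5 -> slot 5
Insert 46: h=4 -> slot 4
Insert 48: h=6 -> slot 6
Insert 99: h=1 -> slot 1
Insert 68: h=5, 2 probes -> slot 0
Insert 15: h=1, 1 probes -> slot 2
Insert 42: h=0, 3 probes -> slot 3

Table: [68, 99, 15, 42, 46, 96, 48]


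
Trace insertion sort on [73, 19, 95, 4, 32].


Initial: [73, 19, 95, 4, 32]
Insert 19: [19, 73, 95, 4, 32]
Insert 95: [19, 73, 95, 4, 32]
Insert 4: [4, 19, 73, 95, 32]
Insert 32: [4, 19, 32, 73, 95]

Sorted: [4, 19, 32, 73, 95]


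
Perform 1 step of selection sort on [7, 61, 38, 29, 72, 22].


Initial: [7, 61, 38, 29, 72, 22]
Step 1: min=7 at 0
  Swap: [7, 61, 38, 29, 72, 22]

After 1 step: [7, 61, 38, 29, 72, 22]


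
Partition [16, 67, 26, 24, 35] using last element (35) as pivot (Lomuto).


Pivot: 35
  16 <= 35: advance i (no swap)
  26 <= 35: swap -> [16, 26, 67, 24, 35]
  24 <= 35: swap -> [16, 26, 24, 67, 35]
Place pivot at 3: [16, 26, 24, 35, 67]

Partitioned: [16, 26, 24, 35, 67]


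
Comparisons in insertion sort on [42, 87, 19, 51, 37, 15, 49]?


Algorithm: insertion sort
Input: [42, 87, 19, 51, 37, 15, 49]
Sorted: [15, 19, 37, 42, 49, 51, 87]

17


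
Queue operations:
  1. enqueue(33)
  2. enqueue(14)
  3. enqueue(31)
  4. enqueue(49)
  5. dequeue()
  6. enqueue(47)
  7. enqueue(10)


enqueue(33) -> [33]
enqueue(14) -> [33, 14]
enqueue(31) -> [33, 14, 31]
enqueue(49) -> [33, 14, 31, 49]
dequeue()->33, [14, 31, 49]
enqueue(47) -> [14, 31, 49, 47]
enqueue(10) -> [14, 31, 49, 47, 10]

Final queue: [14, 31, 49, 47, 10]


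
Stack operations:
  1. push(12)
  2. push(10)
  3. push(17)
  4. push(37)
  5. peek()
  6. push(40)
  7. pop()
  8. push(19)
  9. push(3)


push(12) -> [12]
push(10) -> [12, 10]
push(17) -> [12, 10, 17]
push(37) -> [12, 10, 17, 37]
peek()->37
push(40) -> [12, 10, 17, 37, 40]
pop()->40, [12, 10, 17, 37]
push(19) -> [12, 10, 17, 37, 19]
push(3) -> [12, 10, 17, 37, 19, 3]

Final stack: [12, 10, 17, 37, 19, 3]


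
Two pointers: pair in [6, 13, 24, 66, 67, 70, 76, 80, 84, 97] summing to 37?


lo=0(6)+hi=9(97)=103
lo=0(6)+hi=8(84)=90
lo=0(6)+hi=7(80)=86
lo=0(6)+hi=6(76)=82
lo=0(6)+hi=5(70)=76
lo=0(6)+hi=4(67)=73
lo=0(6)+hi=3(66)=72
lo=0(6)+hi=2(24)=30
lo=1(13)+hi=2(24)=37

Yes: 13+24=37


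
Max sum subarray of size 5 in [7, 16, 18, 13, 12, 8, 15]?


[0:5]: 66
[1:6]: 67
[2:7]: 66

Max: 67 at [1:6]


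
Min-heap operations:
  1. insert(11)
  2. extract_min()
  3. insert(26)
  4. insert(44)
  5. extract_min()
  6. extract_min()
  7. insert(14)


insert(11) -> [11]
extract_min()->11, []
insert(26) -> [26]
insert(44) -> [26, 44]
extract_min()->26, [44]
extract_min()->44, []
insert(14) -> [14]

Final heap: [14]


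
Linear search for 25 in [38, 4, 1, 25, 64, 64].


i=0: 38!=25
i=1: 4!=25
i=2: 1!=25
i=3: 25==25 found!

Found at 3, 4 comps


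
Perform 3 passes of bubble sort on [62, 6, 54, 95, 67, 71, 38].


Initial: [62, 6, 54, 95, 67, 71, 38]
Pass 1: [6, 54, 62, 67, 71, 38, 95] (5 swaps)
Pass 2: [6, 54, 62, 67, 38, 71, 95] (1 swaps)
Pass 3: [6, 54, 62, 38, 67, 71, 95] (1 swaps)

After 3 passes: [6, 54, 62, 38, 67, 71, 95]


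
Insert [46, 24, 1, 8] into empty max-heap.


Insert 46: [46]
Insert 24: [46, 24]
Insert 1: [46, 24, 1]
Insert 8: [46, 24, 1, 8]

Final heap: [46, 24, 1, 8]


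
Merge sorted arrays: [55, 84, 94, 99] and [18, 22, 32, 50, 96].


Take 18 from B
Take 22 from B
Take 32 from B
Take 50 from B
Take 55 from A
Take 84 from A
Take 94 from A
Take 96 from B

Merged: [18, 22, 32, 50, 55, 84, 94, 96, 99]


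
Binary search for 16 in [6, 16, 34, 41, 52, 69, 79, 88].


Step 1: lo=0, hi=7, mid=3, val=41
Step 2: lo=0, hi=2, mid=1, val=16

Found at index 1


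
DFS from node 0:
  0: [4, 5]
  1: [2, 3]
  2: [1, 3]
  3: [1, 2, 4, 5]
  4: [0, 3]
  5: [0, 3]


Visit 0, push [5, 4]
Visit 4, push [3]
Visit 3, push [5, 2, 1]
Visit 1, push [2]
Visit 2, push []
Visit 5, push []

DFS order: [0, 4, 3, 1, 2, 5]


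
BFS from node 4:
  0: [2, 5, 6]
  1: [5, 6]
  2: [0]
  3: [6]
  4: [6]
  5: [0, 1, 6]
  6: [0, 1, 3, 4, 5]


Visit 4, enqueue [6]
Visit 6, enqueue [0, 1, 3, 5]
Visit 0, enqueue [2]
Visit 1, enqueue []
Visit 3, enqueue []
Visit 5, enqueue []
Visit 2, enqueue []

BFS order: [4, 6, 0, 1, 3, 5, 2]


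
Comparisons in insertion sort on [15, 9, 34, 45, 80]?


Algorithm: insertion sort
Input: [15, 9, 34, 45, 80]
Sorted: [9, 15, 34, 45, 80]

4


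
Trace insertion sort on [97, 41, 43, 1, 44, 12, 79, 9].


Initial: [97, 41, 43, 1, 44, 12, 79, 9]
Insert 41: [41, 97, 43, 1, 44, 12, 79, 9]
Insert 43: [41, 43, 97, 1, 44, 12, 79, 9]
Insert 1: [1, 41, 43, 97, 44, 12, 79, 9]
Insert 44: [1, 41, 43, 44, 97, 12, 79, 9]
Insert 12: [1, 12, 41, 43, 44, 97, 79, 9]
Insert 79: [1, 12, 41, 43, 44, 79, 97, 9]
Insert 9: [1, 9, 12, 41, 43, 44, 79, 97]

Sorted: [1, 9, 12, 41, 43, 44, 79, 97]


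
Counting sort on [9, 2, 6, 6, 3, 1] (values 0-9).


Input: [9, 2, 6, 6, 3, 1]
Counts: [0, 1, 1, 1, 0, 0, 2, 0, 0, 1]

Sorted: [1, 2, 3, 6, 6, 9]


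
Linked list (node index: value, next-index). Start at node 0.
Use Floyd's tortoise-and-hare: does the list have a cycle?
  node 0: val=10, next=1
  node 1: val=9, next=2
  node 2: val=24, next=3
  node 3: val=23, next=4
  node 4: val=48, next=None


Floyd's tortoise (slow, +1) and hare (fast, +2):
  init: slow=0, fast=0
  step 1: slow=1, fast=2
  step 2: slow=2, fast=4
  step 3: fast -> None, no cycle

Cycle: no


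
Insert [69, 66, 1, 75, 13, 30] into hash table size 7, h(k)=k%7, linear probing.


Insert 69: h=6 -> slot 6
Insert 66: h=3 -> slot 3
Insert 1: h=1 -> slot 1
Insert 75: h=5 -> slot 5
Insert 13: h=6, 1 probes -> slot 0
Insert 30: h=2 -> slot 2

Table: [13, 1, 30, 66, None, 75, 69]


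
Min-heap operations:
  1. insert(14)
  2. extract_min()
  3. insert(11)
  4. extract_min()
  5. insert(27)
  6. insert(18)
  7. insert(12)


insert(14) -> [14]
extract_min()->14, []
insert(11) -> [11]
extract_min()->11, []
insert(27) -> [27]
insert(18) -> [18, 27]
insert(12) -> [12, 27, 18]

Final heap: [12, 27, 18]


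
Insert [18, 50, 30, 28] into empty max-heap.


Insert 18: [18]
Insert 50: [50, 18]
Insert 30: [50, 18, 30]
Insert 28: [50, 28, 30, 18]

Final heap: [50, 28, 30, 18]


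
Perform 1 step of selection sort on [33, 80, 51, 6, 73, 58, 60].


Initial: [33, 80, 51, 6, 73, 58, 60]
Step 1: min=6 at 3
  Swap: [6, 80, 51, 33, 73, 58, 60]

After 1 step: [6, 80, 51, 33, 73, 58, 60]


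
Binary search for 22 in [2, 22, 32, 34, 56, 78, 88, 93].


Step 1: lo=0, hi=7, mid=3, val=34
Step 2: lo=0, hi=2, mid=1, val=22

Found at index 1


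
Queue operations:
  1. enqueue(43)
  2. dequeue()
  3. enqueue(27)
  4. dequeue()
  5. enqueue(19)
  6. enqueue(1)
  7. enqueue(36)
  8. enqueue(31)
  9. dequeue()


enqueue(43) -> [43]
dequeue()->43, []
enqueue(27) -> [27]
dequeue()->27, []
enqueue(19) -> [19]
enqueue(1) -> [19, 1]
enqueue(36) -> [19, 1, 36]
enqueue(31) -> [19, 1, 36, 31]
dequeue()->19, [1, 36, 31]

Final queue: [1, 36, 31]


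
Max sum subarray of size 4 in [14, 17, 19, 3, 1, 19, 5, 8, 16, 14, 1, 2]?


[0:4]: 53
[1:5]: 40
[2:6]: 42
[3:7]: 28
[4:8]: 33
[5:9]: 48
[6:10]: 43
[7:11]: 39
[8:12]: 33

Max: 53 at [0:4]


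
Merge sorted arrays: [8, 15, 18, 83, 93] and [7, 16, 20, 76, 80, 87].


Take 7 from B
Take 8 from A
Take 15 from A
Take 16 from B
Take 18 from A
Take 20 from B
Take 76 from B
Take 80 from B
Take 83 from A
Take 87 from B

Merged: [7, 8, 15, 16, 18, 20, 76, 80, 83, 87, 93]


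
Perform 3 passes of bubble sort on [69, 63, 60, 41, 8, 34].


Initial: [69, 63, 60, 41, 8, 34]
Pass 1: [63, 60, 41, 8, 34, 69] (5 swaps)
Pass 2: [60, 41, 8, 34, 63, 69] (4 swaps)
Pass 3: [41, 8, 34, 60, 63, 69] (3 swaps)

After 3 passes: [41, 8, 34, 60, 63, 69]


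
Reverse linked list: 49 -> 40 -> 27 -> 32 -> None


Step 1: curr=49, set curr.next=prev(None) | reversed so far: 49
Step 2: curr=40, set curr.next=prev(49) | reversed so far: 40 -> 49
Step 3: curr=27, set curr.next=prev(40) | reversed so far: 27 -> 40 -> 49
Step 4: curr=32, set curr.next=prev(27) | reversed so far: 32 -> 27 -> 40 -> 49

32 -> 27 -> 40 -> 49 -> None


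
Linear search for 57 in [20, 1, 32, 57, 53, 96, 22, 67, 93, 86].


i=0: 20!=57
i=1: 1!=57
i=2: 32!=57
i=3: 57==57 found!

Found at 3, 4 comps


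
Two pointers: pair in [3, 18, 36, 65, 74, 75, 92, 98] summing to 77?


lo=0(3)+hi=7(98)=101
lo=0(3)+hi=6(92)=95
lo=0(3)+hi=5(75)=78
lo=0(3)+hi=4(74)=77

Yes: 3+74=77


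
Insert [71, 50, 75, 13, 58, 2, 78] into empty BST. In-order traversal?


Insert 71: root
Insert 50: L from 71
Insert 75: R from 71
Insert 13: L from 71 -> L from 50
Insert 58: L from 71 -> R from 50
Insert 2: L from 71 -> L from 50 -> L from 13
Insert 78: R from 71 -> R from 75

In-order: [2, 13, 50, 58, 71, 75, 78]


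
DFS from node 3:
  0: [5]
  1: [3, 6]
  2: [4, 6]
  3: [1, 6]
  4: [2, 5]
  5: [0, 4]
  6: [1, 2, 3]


Visit 3, push [6, 1]
Visit 1, push [6]
Visit 6, push [2]
Visit 2, push [4]
Visit 4, push [5]
Visit 5, push [0]
Visit 0, push []

DFS order: [3, 1, 6, 2, 4, 5, 0]


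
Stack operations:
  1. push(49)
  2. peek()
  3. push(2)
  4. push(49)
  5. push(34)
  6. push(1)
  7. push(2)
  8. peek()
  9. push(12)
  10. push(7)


push(49) -> [49]
peek()->49
push(2) -> [49, 2]
push(49) -> [49, 2, 49]
push(34) -> [49, 2, 49, 34]
push(1) -> [49, 2, 49, 34, 1]
push(2) -> [49, 2, 49, 34, 1, 2]
peek()->2
push(12) -> [49, 2, 49, 34, 1, 2, 12]
push(7) -> [49, 2, 49, 34, 1, 2, 12, 7]

Final stack: [49, 2, 49, 34, 1, 2, 12, 7]


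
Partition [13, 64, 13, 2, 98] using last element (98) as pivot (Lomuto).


Pivot: 98
  13 <= 98: advance i (no swap)
  64 <= 98: advance i (no swap)
  13 <= 98: advance i (no swap)
  2 <= 98: advance i (no swap)
Place pivot at 4: [13, 64, 13, 2, 98]

Partitioned: [13, 64, 13, 2, 98]


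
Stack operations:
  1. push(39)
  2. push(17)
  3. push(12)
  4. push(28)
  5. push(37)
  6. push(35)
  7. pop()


push(39) -> [39]
push(17) -> [39, 17]
push(12) -> [39, 17, 12]
push(28) -> [39, 17, 12, 28]
push(37) -> [39, 17, 12, 28, 37]
push(35) -> [39, 17, 12, 28, 37, 35]
pop()->35, [39, 17, 12, 28, 37]

Final stack: [39, 17, 12, 28, 37]


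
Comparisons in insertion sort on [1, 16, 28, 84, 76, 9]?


Algorithm: insertion sort
Input: [1, 16, 28, 84, 76, 9]
Sorted: [1, 9, 16, 28, 76, 84]

10


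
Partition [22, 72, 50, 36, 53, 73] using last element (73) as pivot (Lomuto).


Pivot: 73
  22 <= 73: advance i (no swap)
  72 <= 73: advance i (no swap)
  50 <= 73: advance i (no swap)
  36 <= 73: advance i (no swap)
  53 <= 73: advance i (no swap)
Place pivot at 5: [22, 72, 50, 36, 53, 73]

Partitioned: [22, 72, 50, 36, 53, 73]


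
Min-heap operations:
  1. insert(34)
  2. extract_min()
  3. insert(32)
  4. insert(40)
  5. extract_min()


insert(34) -> [34]
extract_min()->34, []
insert(32) -> [32]
insert(40) -> [32, 40]
extract_min()->32, [40]

Final heap: [40]


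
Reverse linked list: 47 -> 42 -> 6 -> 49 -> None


Step 1: curr=47, set curr.next=prev(None) | reversed so far: 47
Step 2: curr=42, set curr.next=prev(47) | reversed so far: 42 -> 47
Step 3: curr=6, set curr.next=prev(42) | reversed so far: 6 -> 42 -> 47
Step 4: curr=49, set curr.next=prev(6) | reversed so far: 49 -> 6 -> 42 -> 47

49 -> 6 -> 42 -> 47 -> None


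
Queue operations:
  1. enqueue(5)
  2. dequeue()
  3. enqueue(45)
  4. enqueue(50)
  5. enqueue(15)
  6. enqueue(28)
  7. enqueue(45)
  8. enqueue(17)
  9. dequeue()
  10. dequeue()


enqueue(5) -> [5]
dequeue()->5, []
enqueue(45) -> [45]
enqueue(50) -> [45, 50]
enqueue(15) -> [45, 50, 15]
enqueue(28) -> [45, 50, 15, 28]
enqueue(45) -> [45, 50, 15, 28, 45]
enqueue(17) -> [45, 50, 15, 28, 45, 17]
dequeue()->45, [50, 15, 28, 45, 17]
dequeue()->50, [15, 28, 45, 17]

Final queue: [15, 28, 45, 17]


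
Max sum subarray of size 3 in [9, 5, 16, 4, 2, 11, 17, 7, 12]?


[0:3]: 30
[1:4]: 25
[2:5]: 22
[3:6]: 17
[4:7]: 30
[5:8]: 35
[6:9]: 36

Max: 36 at [6:9]


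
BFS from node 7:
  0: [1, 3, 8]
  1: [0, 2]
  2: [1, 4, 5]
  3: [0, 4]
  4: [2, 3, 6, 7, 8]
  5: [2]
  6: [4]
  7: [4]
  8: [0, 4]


Visit 7, enqueue [4]
Visit 4, enqueue [2, 3, 6, 8]
Visit 2, enqueue [1, 5]
Visit 3, enqueue [0]
Visit 6, enqueue []
Visit 8, enqueue []
Visit 1, enqueue []
Visit 5, enqueue []
Visit 0, enqueue []

BFS order: [7, 4, 2, 3, 6, 8, 1, 5, 0]


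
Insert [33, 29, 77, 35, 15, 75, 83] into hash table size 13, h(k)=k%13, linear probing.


Insert 33: h=7 -> slot 7
Insert 29: h=3 -> slot 3
Insert 77: h=12 -> slot 12
Insert 35: h=9 -> slot 9
Insert 15: h=2 -> slot 2
Insert 75: h=10 -> slot 10
Insert 83: h=5 -> slot 5

Table: [None, None, 15, 29, None, 83, None, 33, None, 35, 75, None, 77]


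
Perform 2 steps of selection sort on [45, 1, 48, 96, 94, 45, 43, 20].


Initial: [45, 1, 48, 96, 94, 45, 43, 20]
Step 1: min=1 at 1
  Swap: [1, 45, 48, 96, 94, 45, 43, 20]
Step 2: min=20 at 7
  Swap: [1, 20, 48, 96, 94, 45, 43, 45]

After 2 steps: [1, 20, 48, 96, 94, 45, 43, 45]


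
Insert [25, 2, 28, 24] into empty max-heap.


Insert 25: [25]
Insert 2: [25, 2]
Insert 28: [28, 2, 25]
Insert 24: [28, 24, 25, 2]

Final heap: [28, 24, 25, 2]


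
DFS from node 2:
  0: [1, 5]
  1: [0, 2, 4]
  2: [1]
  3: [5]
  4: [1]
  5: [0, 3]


Visit 2, push [1]
Visit 1, push [4, 0]
Visit 0, push [5]
Visit 5, push [3]
Visit 3, push []
Visit 4, push []

DFS order: [2, 1, 0, 5, 3, 4]


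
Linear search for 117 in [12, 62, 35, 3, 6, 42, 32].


i=0: 12!=117
i=1: 62!=117
i=2: 35!=117
i=3: 3!=117
i=4: 6!=117
i=5: 42!=117
i=6: 32!=117

Not found, 7 comps


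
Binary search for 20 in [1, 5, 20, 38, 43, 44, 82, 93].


Step 1: lo=0, hi=7, mid=3, val=38
Step 2: lo=0, hi=2, mid=1, val=5
Step 3: lo=2, hi=2, mid=2, val=20

Found at index 2


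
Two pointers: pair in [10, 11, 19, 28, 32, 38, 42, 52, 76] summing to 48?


lo=0(10)+hi=8(76)=86
lo=0(10)+hi=7(52)=62
lo=0(10)+hi=6(42)=52
lo=0(10)+hi=5(38)=48

Yes: 10+38=48


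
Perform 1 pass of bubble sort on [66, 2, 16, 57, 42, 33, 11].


Initial: [66, 2, 16, 57, 42, 33, 11]
Pass 1: [2, 16, 57, 42, 33, 11, 66] (6 swaps)

After 1 pass: [2, 16, 57, 42, 33, 11, 66]


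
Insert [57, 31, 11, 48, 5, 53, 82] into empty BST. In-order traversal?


Insert 57: root
Insert 31: L from 57
Insert 11: L from 57 -> L from 31
Insert 48: L from 57 -> R from 31
Insert 5: L from 57 -> L from 31 -> L from 11
Insert 53: L from 57 -> R from 31 -> R from 48
Insert 82: R from 57

In-order: [5, 11, 31, 48, 53, 57, 82]


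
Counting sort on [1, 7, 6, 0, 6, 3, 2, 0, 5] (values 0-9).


Input: [1, 7, 6, 0, 6, 3, 2, 0, 5]
Counts: [2, 1, 1, 1, 0, 1, 2, 1, 0, 0]

Sorted: [0, 0, 1, 2, 3, 5, 6, 6, 7]


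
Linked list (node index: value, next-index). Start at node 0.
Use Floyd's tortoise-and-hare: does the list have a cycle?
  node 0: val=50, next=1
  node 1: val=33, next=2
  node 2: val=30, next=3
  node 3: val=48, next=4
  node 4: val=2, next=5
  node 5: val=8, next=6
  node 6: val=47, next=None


Floyd's tortoise (slow, +1) and hare (fast, +2):
  init: slow=0, fast=0
  step 1: slow=1, fast=2
  step 2: slow=2, fast=4
  step 3: slow=3, fast=6
  step 4: fast -> None, no cycle

Cycle: no


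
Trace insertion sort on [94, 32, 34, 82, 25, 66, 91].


Initial: [94, 32, 34, 82, 25, 66, 91]
Insert 32: [32, 94, 34, 82, 25, 66, 91]
Insert 34: [32, 34, 94, 82, 25, 66, 91]
Insert 82: [32, 34, 82, 94, 25, 66, 91]
Insert 25: [25, 32, 34, 82, 94, 66, 91]
Insert 66: [25, 32, 34, 66, 82, 94, 91]
Insert 91: [25, 32, 34, 66, 82, 91, 94]

Sorted: [25, 32, 34, 66, 82, 91, 94]


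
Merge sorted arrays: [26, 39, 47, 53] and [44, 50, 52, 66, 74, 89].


Take 26 from A
Take 39 from A
Take 44 from B
Take 47 from A
Take 50 from B
Take 52 from B
Take 53 from A

Merged: [26, 39, 44, 47, 50, 52, 53, 66, 74, 89]


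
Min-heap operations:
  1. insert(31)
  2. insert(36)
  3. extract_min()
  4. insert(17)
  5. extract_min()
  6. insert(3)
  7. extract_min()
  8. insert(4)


insert(31) -> [31]
insert(36) -> [31, 36]
extract_min()->31, [36]
insert(17) -> [17, 36]
extract_min()->17, [36]
insert(3) -> [3, 36]
extract_min()->3, [36]
insert(4) -> [4, 36]

Final heap: [4, 36]


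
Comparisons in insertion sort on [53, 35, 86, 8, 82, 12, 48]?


Algorithm: insertion sort
Input: [53, 35, 86, 8, 82, 12, 48]
Sorted: [8, 12, 35, 48, 53, 82, 86]

16


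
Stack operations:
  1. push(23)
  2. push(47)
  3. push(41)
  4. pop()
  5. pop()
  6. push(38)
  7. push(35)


push(23) -> [23]
push(47) -> [23, 47]
push(41) -> [23, 47, 41]
pop()->41, [23, 47]
pop()->47, [23]
push(38) -> [23, 38]
push(35) -> [23, 38, 35]

Final stack: [23, 38, 35]


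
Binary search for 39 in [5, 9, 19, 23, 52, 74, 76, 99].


Step 1: lo=0, hi=7, mid=3, val=23
Step 2: lo=4, hi=7, mid=5, val=74
Step 3: lo=4, hi=4, mid=4, val=52

Not found


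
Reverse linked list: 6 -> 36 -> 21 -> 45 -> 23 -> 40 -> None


Step 1: curr=6, set curr.next=prev(None) | reversed so far: 6
Step 2: curr=36, set curr.next=prev(6) | reversed so far: 36 -> 6
Step 3: curr=21, set curr.next=prev(36) | reversed so far: 21 -> 36 -> 6
Step 4: curr=45, set curr.next=prev(21) | reversed so far: 45 -> 21 -> 36 -> 6
Step 5: curr=23, set curr.next=prev(45) | reversed so far: 23 -> 45 -> 21 -> 36 -> 6
Step 6: curr=40, set curr.next=prev(23) | reversed so far: 40 -> 23 -> 45 -> 21 -> 36 -> 6

40 -> 23 -> 45 -> 21 -> 36 -> 6 -> None


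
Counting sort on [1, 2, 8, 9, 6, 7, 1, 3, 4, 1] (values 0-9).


Input: [1, 2, 8, 9, 6, 7, 1, 3, 4, 1]
Counts: [0, 3, 1, 1, 1, 0, 1, 1, 1, 1]

Sorted: [1, 1, 1, 2, 3, 4, 6, 7, 8, 9]


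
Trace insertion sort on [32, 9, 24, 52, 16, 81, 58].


Initial: [32, 9, 24, 52, 16, 81, 58]
Insert 9: [9, 32, 24, 52, 16, 81, 58]
Insert 24: [9, 24, 32, 52, 16, 81, 58]
Insert 52: [9, 24, 32, 52, 16, 81, 58]
Insert 16: [9, 16, 24, 32, 52, 81, 58]
Insert 81: [9, 16, 24, 32, 52, 81, 58]
Insert 58: [9, 16, 24, 32, 52, 58, 81]

Sorted: [9, 16, 24, 32, 52, 58, 81]


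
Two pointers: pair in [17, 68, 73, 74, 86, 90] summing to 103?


lo=0(17)+hi=5(90)=107
lo=0(17)+hi=4(86)=103

Yes: 17+86=103


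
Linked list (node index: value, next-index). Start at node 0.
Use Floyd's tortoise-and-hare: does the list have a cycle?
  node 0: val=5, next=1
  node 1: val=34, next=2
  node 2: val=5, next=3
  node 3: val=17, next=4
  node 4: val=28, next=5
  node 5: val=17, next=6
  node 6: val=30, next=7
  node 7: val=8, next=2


Floyd's tortoise (slow, +1) and hare (fast, +2):
  init: slow=0, fast=0
  step 1: slow=1, fast=2
  step 2: slow=2, fast=4
  step 3: slow=3, fast=6
  step 4: slow=4, fast=2
  step 5: slow=5, fast=4
  step 6: slow=6, fast=6
  slow == fast at node 6: cycle detected

Cycle: yes


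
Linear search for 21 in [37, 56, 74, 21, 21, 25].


i=0: 37!=21
i=1: 56!=21
i=2: 74!=21
i=3: 21==21 found!

Found at 3, 4 comps


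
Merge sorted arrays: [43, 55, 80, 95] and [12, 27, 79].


Take 12 from B
Take 27 from B
Take 43 from A
Take 55 from A
Take 79 from B

Merged: [12, 27, 43, 55, 79, 80, 95]


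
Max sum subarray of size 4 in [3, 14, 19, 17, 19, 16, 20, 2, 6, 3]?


[0:4]: 53
[1:5]: 69
[2:6]: 71
[3:7]: 72
[4:8]: 57
[5:9]: 44
[6:10]: 31

Max: 72 at [3:7]


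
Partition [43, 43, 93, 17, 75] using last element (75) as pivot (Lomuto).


Pivot: 75
  43 <= 75: advance i (no swap)
  43 <= 75: advance i (no swap)
  17 <= 75: swap -> [43, 43, 17, 93, 75]
Place pivot at 3: [43, 43, 17, 75, 93]

Partitioned: [43, 43, 17, 75, 93]


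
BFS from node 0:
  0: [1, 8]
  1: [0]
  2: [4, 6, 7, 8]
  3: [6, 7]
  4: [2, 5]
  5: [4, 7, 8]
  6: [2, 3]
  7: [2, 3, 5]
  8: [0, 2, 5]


Visit 0, enqueue [1, 8]
Visit 1, enqueue []
Visit 8, enqueue [2, 5]
Visit 2, enqueue [4, 6, 7]
Visit 5, enqueue []
Visit 4, enqueue []
Visit 6, enqueue [3]
Visit 7, enqueue []
Visit 3, enqueue []

BFS order: [0, 1, 8, 2, 5, 4, 6, 7, 3]


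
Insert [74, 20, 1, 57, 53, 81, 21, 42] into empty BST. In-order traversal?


Insert 74: root
Insert 20: L from 74
Insert 1: L from 74 -> L from 20
Insert 57: L from 74 -> R from 20
Insert 53: L from 74 -> R from 20 -> L from 57
Insert 81: R from 74
Insert 21: L from 74 -> R from 20 -> L from 57 -> L from 53
Insert 42: L from 74 -> R from 20 -> L from 57 -> L from 53 -> R from 21

In-order: [1, 20, 21, 42, 53, 57, 74, 81]


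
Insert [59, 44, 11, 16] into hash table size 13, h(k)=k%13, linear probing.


Insert 59: h=7 -> slot 7
Insert 44: h=5 -> slot 5
Insert 11: h=11 -> slot 11
Insert 16: h=3 -> slot 3

Table: [None, None, None, 16, None, 44, None, 59, None, None, None, 11, None]


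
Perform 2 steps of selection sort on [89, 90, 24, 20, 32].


Initial: [89, 90, 24, 20, 32]
Step 1: min=20 at 3
  Swap: [20, 90, 24, 89, 32]
Step 2: min=24 at 2
  Swap: [20, 24, 90, 89, 32]

After 2 steps: [20, 24, 90, 89, 32]


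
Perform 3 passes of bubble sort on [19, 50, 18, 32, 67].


Initial: [19, 50, 18, 32, 67]
Pass 1: [19, 18, 32, 50, 67] (2 swaps)
Pass 2: [18, 19, 32, 50, 67] (1 swaps)
Pass 3: [18, 19, 32, 50, 67] (0 swaps)

After 3 passes: [18, 19, 32, 50, 67]


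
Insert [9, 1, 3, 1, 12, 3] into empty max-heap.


Insert 9: [9]
Insert 1: [9, 1]
Insert 3: [9, 1, 3]
Insert 1: [9, 1, 3, 1]
Insert 12: [12, 9, 3, 1, 1]
Insert 3: [12, 9, 3, 1, 1, 3]

Final heap: [12, 9, 3, 1, 1, 3]


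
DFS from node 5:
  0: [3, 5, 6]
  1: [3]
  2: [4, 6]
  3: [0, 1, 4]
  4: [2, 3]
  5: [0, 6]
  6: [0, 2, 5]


Visit 5, push [6, 0]
Visit 0, push [6, 3]
Visit 3, push [4, 1]
Visit 1, push []
Visit 4, push [2]
Visit 2, push [6]
Visit 6, push []

DFS order: [5, 0, 3, 1, 4, 2, 6]


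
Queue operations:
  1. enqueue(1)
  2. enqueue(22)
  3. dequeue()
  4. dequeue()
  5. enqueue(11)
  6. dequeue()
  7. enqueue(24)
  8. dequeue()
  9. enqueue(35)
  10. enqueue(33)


enqueue(1) -> [1]
enqueue(22) -> [1, 22]
dequeue()->1, [22]
dequeue()->22, []
enqueue(11) -> [11]
dequeue()->11, []
enqueue(24) -> [24]
dequeue()->24, []
enqueue(35) -> [35]
enqueue(33) -> [35, 33]

Final queue: [35, 33]


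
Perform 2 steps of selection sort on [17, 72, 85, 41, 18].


Initial: [17, 72, 85, 41, 18]
Step 1: min=17 at 0
  Swap: [17, 72, 85, 41, 18]
Step 2: min=18 at 4
  Swap: [17, 18, 85, 41, 72]

After 2 steps: [17, 18, 85, 41, 72]


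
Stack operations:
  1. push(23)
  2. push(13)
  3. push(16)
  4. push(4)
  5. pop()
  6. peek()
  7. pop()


push(23) -> [23]
push(13) -> [23, 13]
push(16) -> [23, 13, 16]
push(4) -> [23, 13, 16, 4]
pop()->4, [23, 13, 16]
peek()->16
pop()->16, [23, 13]

Final stack: [23, 13]


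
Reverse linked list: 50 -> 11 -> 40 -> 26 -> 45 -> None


Step 1: curr=50, set curr.next=prev(None) | reversed so far: 50
Step 2: curr=11, set curr.next=prev(50) | reversed so far: 11 -> 50
Step 3: curr=40, set curr.next=prev(11) | reversed so far: 40 -> 11 -> 50
Step 4: curr=26, set curr.next=prev(40) | reversed so far: 26 -> 40 -> 11 -> 50
Step 5: curr=45, set curr.next=prev(26) | reversed so far: 45 -> 26 -> 40 -> 11 -> 50

45 -> 26 -> 40 -> 11 -> 50 -> None


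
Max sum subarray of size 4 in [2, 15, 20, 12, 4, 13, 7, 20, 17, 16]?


[0:4]: 49
[1:5]: 51
[2:6]: 49
[3:7]: 36
[4:8]: 44
[5:9]: 57
[6:10]: 60

Max: 60 at [6:10]


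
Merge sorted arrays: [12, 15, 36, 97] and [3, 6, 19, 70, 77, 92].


Take 3 from B
Take 6 from B
Take 12 from A
Take 15 from A
Take 19 from B
Take 36 from A
Take 70 from B
Take 77 from B
Take 92 from B

Merged: [3, 6, 12, 15, 19, 36, 70, 77, 92, 97]


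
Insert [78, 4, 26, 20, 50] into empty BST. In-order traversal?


Insert 78: root
Insert 4: L from 78
Insert 26: L from 78 -> R from 4
Insert 20: L from 78 -> R from 4 -> L from 26
Insert 50: L from 78 -> R from 4 -> R from 26

In-order: [4, 20, 26, 50, 78]


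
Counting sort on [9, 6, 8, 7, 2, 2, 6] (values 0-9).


Input: [9, 6, 8, 7, 2, 2, 6]
Counts: [0, 0, 2, 0, 0, 0, 2, 1, 1, 1]

Sorted: [2, 2, 6, 6, 7, 8, 9]


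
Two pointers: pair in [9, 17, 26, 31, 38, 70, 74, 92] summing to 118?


lo=0(9)+hi=7(92)=101
lo=1(17)+hi=7(92)=109
lo=2(26)+hi=7(92)=118

Yes: 26+92=118


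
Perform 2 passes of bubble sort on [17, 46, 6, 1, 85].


Initial: [17, 46, 6, 1, 85]
Pass 1: [17, 6, 1, 46, 85] (2 swaps)
Pass 2: [6, 1, 17, 46, 85] (2 swaps)

After 2 passes: [6, 1, 17, 46, 85]


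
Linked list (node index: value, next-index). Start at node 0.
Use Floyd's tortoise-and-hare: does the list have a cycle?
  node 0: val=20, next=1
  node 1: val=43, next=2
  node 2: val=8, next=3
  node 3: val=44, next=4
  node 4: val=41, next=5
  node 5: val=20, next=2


Floyd's tortoise (slow, +1) and hare (fast, +2):
  init: slow=0, fast=0
  step 1: slow=1, fast=2
  step 2: slow=2, fast=4
  step 3: slow=3, fast=2
  step 4: slow=4, fast=4
  slow == fast at node 4: cycle detected

Cycle: yes


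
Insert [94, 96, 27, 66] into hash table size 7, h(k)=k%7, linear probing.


Insert 94: h=3 -> slot 3
Insert 96: h=5 -> slot 5
Insert 27: h=6 -> slot 6
Insert 66: h=3, 1 probes -> slot 4

Table: [None, None, None, 94, 66, 96, 27]


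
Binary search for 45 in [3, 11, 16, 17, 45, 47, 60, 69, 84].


Step 1: lo=0, hi=8, mid=4, val=45

Found at index 4


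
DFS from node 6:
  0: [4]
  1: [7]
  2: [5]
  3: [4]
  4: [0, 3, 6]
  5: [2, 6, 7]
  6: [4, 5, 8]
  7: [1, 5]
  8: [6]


Visit 6, push [8, 5, 4]
Visit 4, push [3, 0]
Visit 0, push []
Visit 3, push []
Visit 5, push [7, 2]
Visit 2, push []
Visit 7, push [1]
Visit 1, push []
Visit 8, push []

DFS order: [6, 4, 0, 3, 5, 2, 7, 1, 8]


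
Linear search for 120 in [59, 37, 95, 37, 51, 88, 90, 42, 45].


i=0: 59!=120
i=1: 37!=120
i=2: 95!=120
i=3: 37!=120
i=4: 51!=120
i=5: 88!=120
i=6: 90!=120
i=7: 42!=120
i=8: 45!=120

Not found, 9 comps


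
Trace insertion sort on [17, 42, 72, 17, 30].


Initial: [17, 42, 72, 17, 30]
Insert 42: [17, 42, 72, 17, 30]
Insert 72: [17, 42, 72, 17, 30]
Insert 17: [17, 17, 42, 72, 30]
Insert 30: [17, 17, 30, 42, 72]

Sorted: [17, 17, 30, 42, 72]


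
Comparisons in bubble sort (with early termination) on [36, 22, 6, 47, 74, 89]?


Algorithm: bubble sort (with early termination)
Input: [36, 22, 6, 47, 74, 89]
Sorted: [6, 22, 36, 47, 74, 89]

12


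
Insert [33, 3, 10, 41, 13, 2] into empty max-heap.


Insert 33: [33]
Insert 3: [33, 3]
Insert 10: [33, 3, 10]
Insert 41: [41, 33, 10, 3]
Insert 13: [41, 33, 10, 3, 13]
Insert 2: [41, 33, 10, 3, 13, 2]

Final heap: [41, 33, 10, 3, 13, 2]


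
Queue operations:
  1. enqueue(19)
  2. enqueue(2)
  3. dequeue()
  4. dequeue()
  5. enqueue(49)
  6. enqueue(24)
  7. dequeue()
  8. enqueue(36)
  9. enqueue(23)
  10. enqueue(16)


enqueue(19) -> [19]
enqueue(2) -> [19, 2]
dequeue()->19, [2]
dequeue()->2, []
enqueue(49) -> [49]
enqueue(24) -> [49, 24]
dequeue()->49, [24]
enqueue(36) -> [24, 36]
enqueue(23) -> [24, 36, 23]
enqueue(16) -> [24, 36, 23, 16]

Final queue: [24, 36, 23, 16]


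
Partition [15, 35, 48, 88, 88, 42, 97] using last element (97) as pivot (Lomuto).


Pivot: 97
  15 <= 97: advance i (no swap)
  35 <= 97: advance i (no swap)
  48 <= 97: advance i (no swap)
  88 <= 97: advance i (no swap)
  88 <= 97: advance i (no swap)
  42 <= 97: advance i (no swap)
Place pivot at 6: [15, 35, 48, 88, 88, 42, 97]

Partitioned: [15, 35, 48, 88, 88, 42, 97]


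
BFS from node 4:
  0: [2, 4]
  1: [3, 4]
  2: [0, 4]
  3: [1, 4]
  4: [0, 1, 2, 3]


Visit 4, enqueue [0, 1, 2, 3]
Visit 0, enqueue []
Visit 1, enqueue []
Visit 2, enqueue []
Visit 3, enqueue []

BFS order: [4, 0, 1, 2, 3]


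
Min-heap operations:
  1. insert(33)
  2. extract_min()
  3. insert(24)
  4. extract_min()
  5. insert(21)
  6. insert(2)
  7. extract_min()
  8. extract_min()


insert(33) -> [33]
extract_min()->33, []
insert(24) -> [24]
extract_min()->24, []
insert(21) -> [21]
insert(2) -> [2, 21]
extract_min()->2, [21]
extract_min()->21, []

Final heap: []


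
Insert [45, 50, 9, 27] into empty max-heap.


Insert 45: [45]
Insert 50: [50, 45]
Insert 9: [50, 45, 9]
Insert 27: [50, 45, 9, 27]

Final heap: [50, 45, 9, 27]


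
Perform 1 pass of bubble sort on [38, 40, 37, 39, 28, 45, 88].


Initial: [38, 40, 37, 39, 28, 45, 88]
Pass 1: [38, 37, 39, 28, 40, 45, 88] (3 swaps)

After 1 pass: [38, 37, 39, 28, 40, 45, 88]


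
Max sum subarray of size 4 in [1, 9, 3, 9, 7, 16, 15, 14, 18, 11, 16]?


[0:4]: 22
[1:5]: 28
[2:6]: 35
[3:7]: 47
[4:8]: 52
[5:9]: 63
[6:10]: 58
[7:11]: 59

Max: 63 at [5:9]


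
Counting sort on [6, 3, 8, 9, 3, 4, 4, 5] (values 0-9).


Input: [6, 3, 8, 9, 3, 4, 4, 5]
Counts: [0, 0, 0, 2, 2, 1, 1, 0, 1, 1]

Sorted: [3, 3, 4, 4, 5, 6, 8, 9]


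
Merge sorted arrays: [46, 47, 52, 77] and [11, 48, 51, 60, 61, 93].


Take 11 from B
Take 46 from A
Take 47 from A
Take 48 from B
Take 51 from B
Take 52 from A
Take 60 from B
Take 61 from B
Take 77 from A

Merged: [11, 46, 47, 48, 51, 52, 60, 61, 77, 93]


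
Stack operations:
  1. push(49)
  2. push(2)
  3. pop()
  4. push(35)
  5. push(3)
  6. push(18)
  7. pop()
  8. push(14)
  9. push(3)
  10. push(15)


push(49) -> [49]
push(2) -> [49, 2]
pop()->2, [49]
push(35) -> [49, 35]
push(3) -> [49, 35, 3]
push(18) -> [49, 35, 3, 18]
pop()->18, [49, 35, 3]
push(14) -> [49, 35, 3, 14]
push(3) -> [49, 35, 3, 14, 3]
push(15) -> [49, 35, 3, 14, 3, 15]

Final stack: [49, 35, 3, 14, 3, 15]


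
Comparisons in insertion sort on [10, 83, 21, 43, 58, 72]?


Algorithm: insertion sort
Input: [10, 83, 21, 43, 58, 72]
Sorted: [10, 21, 43, 58, 72, 83]

9


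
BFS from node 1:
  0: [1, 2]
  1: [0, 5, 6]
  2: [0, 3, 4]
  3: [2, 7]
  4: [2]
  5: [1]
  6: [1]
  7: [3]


Visit 1, enqueue [0, 5, 6]
Visit 0, enqueue [2]
Visit 5, enqueue []
Visit 6, enqueue []
Visit 2, enqueue [3, 4]
Visit 3, enqueue [7]
Visit 4, enqueue []
Visit 7, enqueue []

BFS order: [1, 0, 5, 6, 2, 3, 4, 7]


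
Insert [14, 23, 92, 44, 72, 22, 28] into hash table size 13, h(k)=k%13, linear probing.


Insert 14: h=1 -> slot 1
Insert 23: h=10 -> slot 10
Insert 92: h=1, 1 probes -> slot 2
Insert 44: h=5 -> slot 5
Insert 72: h=7 -> slot 7
Insert 22: h=9 -> slot 9
Insert 28: h=2, 1 probes -> slot 3

Table: [None, 14, 92, 28, None, 44, None, 72, None, 22, 23, None, None]


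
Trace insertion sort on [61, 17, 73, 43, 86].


Initial: [61, 17, 73, 43, 86]
Insert 17: [17, 61, 73, 43, 86]
Insert 73: [17, 61, 73, 43, 86]
Insert 43: [17, 43, 61, 73, 86]
Insert 86: [17, 43, 61, 73, 86]

Sorted: [17, 43, 61, 73, 86]


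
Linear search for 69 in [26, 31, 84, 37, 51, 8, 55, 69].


i=0: 26!=69
i=1: 31!=69
i=2: 84!=69
i=3: 37!=69
i=4: 51!=69
i=5: 8!=69
i=6: 55!=69
i=7: 69==69 found!

Found at 7, 8 comps


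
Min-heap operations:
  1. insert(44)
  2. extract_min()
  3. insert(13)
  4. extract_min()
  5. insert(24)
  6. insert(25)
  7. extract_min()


insert(44) -> [44]
extract_min()->44, []
insert(13) -> [13]
extract_min()->13, []
insert(24) -> [24]
insert(25) -> [24, 25]
extract_min()->24, [25]

Final heap: [25]


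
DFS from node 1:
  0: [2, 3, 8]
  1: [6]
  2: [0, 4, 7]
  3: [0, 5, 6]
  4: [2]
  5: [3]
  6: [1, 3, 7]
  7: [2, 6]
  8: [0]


Visit 1, push [6]
Visit 6, push [7, 3]
Visit 3, push [5, 0]
Visit 0, push [8, 2]
Visit 2, push [7, 4]
Visit 4, push []
Visit 7, push []
Visit 8, push []
Visit 5, push []

DFS order: [1, 6, 3, 0, 2, 4, 7, 8, 5]


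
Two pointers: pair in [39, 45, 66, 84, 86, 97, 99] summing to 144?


lo=0(39)+hi=6(99)=138
lo=1(45)+hi=6(99)=144

Yes: 45+99=144


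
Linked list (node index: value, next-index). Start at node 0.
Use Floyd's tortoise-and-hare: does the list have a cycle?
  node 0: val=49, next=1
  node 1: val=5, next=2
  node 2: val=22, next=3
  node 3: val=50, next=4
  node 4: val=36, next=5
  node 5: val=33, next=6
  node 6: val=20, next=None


Floyd's tortoise (slow, +1) and hare (fast, +2):
  init: slow=0, fast=0
  step 1: slow=1, fast=2
  step 2: slow=2, fast=4
  step 3: slow=3, fast=6
  step 4: fast -> None, no cycle

Cycle: no


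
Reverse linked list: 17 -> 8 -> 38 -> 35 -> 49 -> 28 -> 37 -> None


Step 1: curr=17, set curr.next=prev(None) | reversed so far: 17
Step 2: curr=8, set curr.next=prev(17) | reversed so far: 8 -> 17
Step 3: curr=38, set curr.next=prev(8) | reversed so far: 38 -> 8 -> 17
Step 4: curr=35, set curr.next=prev(38) | reversed so far: 35 -> 38 -> 8 -> 17
Step 5: curr=49, set curr.next=prev(35) | reversed so far: 49 -> 35 -> 38 -> 8 -> 17
Step 6: curr=28, set curr.next=prev(49) | reversed so far: 28 -> 49 -> 35 -> 38 -> 8 -> 17
Step 7: curr=37, set curr.next=prev(28) | reversed so far: 37 -> 28 -> 49 -> 35 -> 38 -> 8 -> 17

37 -> 28 -> 49 -> 35 -> 38 -> 8 -> 17 -> None


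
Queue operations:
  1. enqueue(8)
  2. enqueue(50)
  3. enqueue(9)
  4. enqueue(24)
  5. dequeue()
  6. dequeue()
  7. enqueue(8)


enqueue(8) -> [8]
enqueue(50) -> [8, 50]
enqueue(9) -> [8, 50, 9]
enqueue(24) -> [8, 50, 9, 24]
dequeue()->8, [50, 9, 24]
dequeue()->50, [9, 24]
enqueue(8) -> [9, 24, 8]

Final queue: [9, 24, 8]


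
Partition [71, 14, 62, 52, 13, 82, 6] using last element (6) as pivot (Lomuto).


Pivot: 6
Place pivot at 0: [6, 14, 62, 52, 13, 82, 71]

Partitioned: [6, 14, 62, 52, 13, 82, 71]


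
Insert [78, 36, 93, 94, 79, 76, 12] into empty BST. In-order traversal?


Insert 78: root
Insert 36: L from 78
Insert 93: R from 78
Insert 94: R from 78 -> R from 93
Insert 79: R from 78 -> L from 93
Insert 76: L from 78 -> R from 36
Insert 12: L from 78 -> L from 36

In-order: [12, 36, 76, 78, 79, 93, 94]


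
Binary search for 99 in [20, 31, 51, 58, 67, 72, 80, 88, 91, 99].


Step 1: lo=0, hi=9, mid=4, val=67
Step 2: lo=5, hi=9, mid=7, val=88
Step 3: lo=8, hi=9, mid=8, val=91
Step 4: lo=9, hi=9, mid=9, val=99

Found at index 9


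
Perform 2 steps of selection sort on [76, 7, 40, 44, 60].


Initial: [76, 7, 40, 44, 60]
Step 1: min=7 at 1
  Swap: [7, 76, 40, 44, 60]
Step 2: min=40 at 2
  Swap: [7, 40, 76, 44, 60]

After 2 steps: [7, 40, 76, 44, 60]


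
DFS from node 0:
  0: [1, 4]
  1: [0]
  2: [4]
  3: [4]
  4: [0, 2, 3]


Visit 0, push [4, 1]
Visit 1, push []
Visit 4, push [3, 2]
Visit 2, push []
Visit 3, push []

DFS order: [0, 1, 4, 2, 3]


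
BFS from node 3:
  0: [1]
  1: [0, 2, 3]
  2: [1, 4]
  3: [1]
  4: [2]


Visit 3, enqueue [1]
Visit 1, enqueue [0, 2]
Visit 0, enqueue []
Visit 2, enqueue [4]
Visit 4, enqueue []

BFS order: [3, 1, 0, 2, 4]


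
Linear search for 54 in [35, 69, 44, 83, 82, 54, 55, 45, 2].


i=0: 35!=54
i=1: 69!=54
i=2: 44!=54
i=3: 83!=54
i=4: 82!=54
i=5: 54==54 found!

Found at 5, 6 comps


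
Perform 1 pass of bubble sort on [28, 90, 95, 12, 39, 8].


Initial: [28, 90, 95, 12, 39, 8]
Pass 1: [28, 90, 12, 39, 8, 95] (3 swaps)

After 1 pass: [28, 90, 12, 39, 8, 95]


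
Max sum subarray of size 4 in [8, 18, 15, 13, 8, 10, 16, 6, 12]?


[0:4]: 54
[1:5]: 54
[2:6]: 46
[3:7]: 47
[4:8]: 40
[5:9]: 44

Max: 54 at [0:4]


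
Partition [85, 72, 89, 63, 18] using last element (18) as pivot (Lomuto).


Pivot: 18
Place pivot at 0: [18, 72, 89, 63, 85]

Partitioned: [18, 72, 89, 63, 85]


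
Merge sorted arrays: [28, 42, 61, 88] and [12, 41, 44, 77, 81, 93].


Take 12 from B
Take 28 from A
Take 41 from B
Take 42 from A
Take 44 from B
Take 61 from A
Take 77 from B
Take 81 from B
Take 88 from A

Merged: [12, 28, 41, 42, 44, 61, 77, 81, 88, 93]


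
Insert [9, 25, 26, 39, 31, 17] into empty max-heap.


Insert 9: [9]
Insert 25: [25, 9]
Insert 26: [26, 9, 25]
Insert 39: [39, 26, 25, 9]
Insert 31: [39, 31, 25, 9, 26]
Insert 17: [39, 31, 25, 9, 26, 17]

Final heap: [39, 31, 25, 9, 26, 17]


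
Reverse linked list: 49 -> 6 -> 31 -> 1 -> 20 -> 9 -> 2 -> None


Step 1: curr=49, set curr.next=prev(None) | reversed so far: 49
Step 2: curr=6, set curr.next=prev(49) | reversed so far: 6 -> 49
Step 3: curr=31, set curr.next=prev(6) | reversed so far: 31 -> 6 -> 49
Step 4: curr=1, set curr.next=prev(31) | reversed so far: 1 -> 31 -> 6 -> 49
Step 5: curr=20, set curr.next=prev(1) | reversed so far: 20 -> 1 -> 31 -> 6 -> 49
Step 6: curr=9, set curr.next=prev(20) | reversed so far: 9 -> 20 -> 1 -> 31 -> 6 -> 49
Step 7: curr=2, set curr.next=prev(9) | reversed so far: 2 -> 9 -> 20 -> 1 -> 31 -> 6 -> 49

2 -> 9 -> 20 -> 1 -> 31 -> 6 -> 49 -> None


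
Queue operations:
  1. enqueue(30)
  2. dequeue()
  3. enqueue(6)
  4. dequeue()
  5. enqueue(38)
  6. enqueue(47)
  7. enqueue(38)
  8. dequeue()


enqueue(30) -> [30]
dequeue()->30, []
enqueue(6) -> [6]
dequeue()->6, []
enqueue(38) -> [38]
enqueue(47) -> [38, 47]
enqueue(38) -> [38, 47, 38]
dequeue()->38, [47, 38]

Final queue: [47, 38]


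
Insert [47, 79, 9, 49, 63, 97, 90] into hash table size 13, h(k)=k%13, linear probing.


Insert 47: h=8 -> slot 8
Insert 79: h=1 -> slot 1
Insert 9: h=9 -> slot 9
Insert 49: h=10 -> slot 10
Insert 63: h=11 -> slot 11
Insert 97: h=6 -> slot 6
Insert 90: h=12 -> slot 12

Table: [None, 79, None, None, None, None, 97, None, 47, 9, 49, 63, 90]


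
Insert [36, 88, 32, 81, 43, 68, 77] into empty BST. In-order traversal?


Insert 36: root
Insert 88: R from 36
Insert 32: L from 36
Insert 81: R from 36 -> L from 88
Insert 43: R from 36 -> L from 88 -> L from 81
Insert 68: R from 36 -> L from 88 -> L from 81 -> R from 43
Insert 77: R from 36 -> L from 88 -> L from 81 -> R from 43 -> R from 68

In-order: [32, 36, 43, 68, 77, 81, 88]
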